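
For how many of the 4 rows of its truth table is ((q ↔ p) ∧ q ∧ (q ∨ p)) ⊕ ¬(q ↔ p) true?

p  q  |  (q ↔ p)  (q ∨ p)  ((q ↔ p) ∧ q ∧ (q ∨ p))  ¬(q ↔ p)  φ
1  1  |     1        1                1                0      1
1  0  |     0        1                0                1      1
0  1  |     0        1                0                1      1
0  0  |     1        0                0                0      0
The formula is true on 3 of the 4 rows.

3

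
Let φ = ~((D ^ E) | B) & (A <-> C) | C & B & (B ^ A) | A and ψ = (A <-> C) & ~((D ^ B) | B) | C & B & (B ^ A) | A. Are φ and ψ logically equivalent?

A  B  C  D  E  |  φ  ψ
T  T  T  T  T  |  T  T
T  T  T  T  F  |  T  T
T  T  T  F  T  |  T  T
T  T  T  F  F  |  T  T
T  T  F  T  T  |  T  T
T  T  F  T  F  |  T  T
T  T  F  F  T  |  T  T
T  T  F  F  F  |  T  T
T  F  T  T  T  |  T  T
T  F  T  T  F  |  T  T
T  F  T  F  T  |  T  T
T  F  T  F  F  |  T  T
T  F  F  T  T  |  T  T
T  F  F  T  F  |  T  T
T  F  F  F  T  |  T  T
T  F  F  F  F  |  T  T
F  T  T  T  T  |  T  T
F  T  T  T  F  |  T  T
F  T  T  F  T  |  T  T
F  T  T  F  F  |  T  T
F  T  F  T  T  |  F  F
F  T  F  T  F  |  F  F
F  T  F  F  T  |  F  F
F  T  F  F  F  |  F  F
F  F  T  T  T  |  F  F
F  F  T  T  F  |  F  F
F  F  T  F  T  |  F  F
F  F  T  F  F  |  F  F
F  F  F  T  T  |  T  F
F  F  F  T  F  |  F  F
F  F  F  F  T  |  F  T
F  F  F  F  F  |  T  T
The columns differ at A=F, B=F, C=F, D=T, E=T (φ=T, ψ=F), so they are not equivalent.

not equivalent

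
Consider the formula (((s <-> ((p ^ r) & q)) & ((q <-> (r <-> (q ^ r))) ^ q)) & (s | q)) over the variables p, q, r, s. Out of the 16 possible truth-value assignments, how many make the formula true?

p  q  r  s  |  φ
T  T  T  T  |  F
T  T  T  F  |  T
T  T  F  T  |  T
T  T  F  F  |  F
T  F  T  T  |  F
T  F  T  F  |  F
T  F  F  T  |  F
T  F  F  F  |  F
F  T  T  T  |  T
F  T  T  F  |  F
F  T  F  T  |  F
F  T  F  F  |  T
F  F  T  T  |  F
F  F  T  F  |  F
F  F  F  T  |  F
F  F  F  F  |  F
The formula is true on 4 of the 16 rows.

4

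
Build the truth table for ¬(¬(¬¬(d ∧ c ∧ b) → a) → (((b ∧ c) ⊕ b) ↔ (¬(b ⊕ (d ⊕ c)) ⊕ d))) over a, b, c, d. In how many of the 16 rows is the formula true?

a | b | c | d | (d ∧ c ∧ b) | ¬(d ∧ c ∧ b) | ¬¬(d ∧ c ∧ b) | (¬¬(d ∧ c ∧ b) → a) | ¬(¬¬(d ∧ c ∧ b) → a) | (b ∧ c) | ((b ∧ c) ⊕ b) | (d ⊕ c) | (b ⊕ (d ⊕ c)) | ¬(b ⊕ (d ⊕ c)) | (¬(b ⊕ (d ⊕ c)) ⊕ d) | φ
- | - | - | - | ----------- | ------------ | ------------- | ------------------- | -------------------- | ------- | ------------- | ------- | ------------- | -------------- | -------------------- | -
1 | 1 | 1 | 1 |      1      |      0       |       1       |          1          |          0           |    1    |       0       |    0    |       1       |       0        |          1           | 0
1 | 1 | 1 | 0 |      0      |      1       |       0       |          1          |          0           |    1    |       0       |    1    |       0       |       1        |          1           | 0
1 | 1 | 0 | 1 |      0      |      1       |       0       |          1          |          0           |    0    |       1       |    1    |       0       |       1        |          0           | 0
1 | 1 | 0 | 0 |      0      |      1       |       0       |          1          |          0           |    0    |       1       |    0    |       1       |       0        |          0           | 0
1 | 0 | 1 | 1 |      0      |      1       |       0       |          1          |          0           |    0    |       0       |    0    |       0       |       1        |          0           | 0
1 | 0 | 1 | 0 |      0      |      1       |       0       |          1          |          0           |    0    |       0       |    1    |       1       |       0        |          0           | 0
1 | 0 | 0 | 1 |      0      |      1       |       0       |          1          |          0           |    0    |       0       |    1    |       1       |       0        |          1           | 0
1 | 0 | 0 | 0 |      0      |      1       |       0       |          1          |          0           |    0    |       0       |    0    |       0       |       1        |          1           | 0
0 | 1 | 1 | 1 |      1      |      0       |       1       |          0          |          1           |    1    |       0       |    0    |       1       |       0        |          1           | 1
0 | 1 | 1 | 0 |      0      |      1       |       0       |          1          |          0           |    1    |       0       |    1    |       0       |       1        |          1           | 0
0 | 1 | 0 | 1 |      0      |      1       |       0       |          1          |          0           |    0    |       1       |    1    |       0       |       1        |          0           | 0
0 | 1 | 0 | 0 |      0      |      1       |       0       |          1          |          0           |    0    |       1       |    0    |       1       |       0        |          0           | 0
0 | 0 | 1 | 1 |      0      |      1       |       0       |          1          |          0           |    0    |       0       |    0    |       0       |       1        |          0           | 0
0 | 0 | 1 | 0 |      0      |      1       |       0       |          1          |          0           |    0    |       0       |    1    |       1       |       0        |          0           | 0
0 | 0 | 0 | 1 |      0      |      1       |       0       |          1          |          0           |    0    |       0       |    1    |       1       |       0        |          1           | 0
0 | 0 | 0 | 0 |      0      |      1       |       0       |          1          |          0           |    0    |       0       |    0    |       0       |       1        |          1           | 0
The formula is true on 1 of the 16 rows.

1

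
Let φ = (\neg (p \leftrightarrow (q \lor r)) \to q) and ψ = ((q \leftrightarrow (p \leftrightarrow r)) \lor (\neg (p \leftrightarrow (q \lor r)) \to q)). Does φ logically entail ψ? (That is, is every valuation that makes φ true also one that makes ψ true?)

p | q | r | φ | ψ
- | - | - | - | -
1 | 1 | 1 | 1 | 1
1 | 1 | 0 | 1 | 1
1 | 0 | 1 | 1 | 1
1 | 0 | 0 | 0 | 1
0 | 1 | 1 | 1 | 1
0 | 1 | 0 | 1 | 1
0 | 0 | 1 | 0 | 1
0 | 0 | 0 | 1 | 1
In every row where φ is true, ψ is also true, so φ ⊨ ψ.

yes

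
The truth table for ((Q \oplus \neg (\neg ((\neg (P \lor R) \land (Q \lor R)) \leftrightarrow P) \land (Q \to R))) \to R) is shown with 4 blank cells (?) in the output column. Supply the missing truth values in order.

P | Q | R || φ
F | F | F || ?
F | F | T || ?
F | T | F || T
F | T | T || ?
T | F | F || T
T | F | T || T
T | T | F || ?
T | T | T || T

Row P=F, Q=F, R=F: (Q \oplus \neg (\neg ((\neg (P \lor R) \land (Q \lor R)) \leftrightarrow P) \land (Q \to R))) = T, so the formula = F.
Row P=F, Q=F, R=T: (Q \oplus \neg (\neg ((\neg (P \lor R) \land (Q \lor R)) \leftrightarrow P) \land (Q \to R))) = T, so the formula = T.
Row P=F, Q=T, R=T: (Q \oplus \neg (\neg ((\neg (P \lor R) \land (Q \lor R)) \leftrightarrow P) \land (Q \to R))) = F, so the formula = T.
Row P=T, Q=T, R=F: (Q \oplus \neg (\neg ((\neg (P \lor R) \land (Q \lor R)) \leftrightarrow P) \land (Q \to R))) = F, so the formula = T.

F, T, T, T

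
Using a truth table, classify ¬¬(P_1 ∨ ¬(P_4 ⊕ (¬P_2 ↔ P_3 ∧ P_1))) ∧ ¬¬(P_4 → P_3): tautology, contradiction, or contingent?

contingent

P_1  P_2  P_3  P_4  |  ¬P_2  (P_3 ∧ P_1)  (¬P_2 ↔ (P_3 ∧ P_1))  (P_4 ⊕ (¬P_2 ↔ (P_3 ∧ P_1)))  (P_4 → P_3)  ¬(P_4 → P_3)  ¬¬(P_4 → P_3)  φ
 F    F    F    F   |   T         F                F                         F                     T            F              T        T
 F    F    F    T   |   T         F                F                         T                     F            T              F        F
 F    F    T    F   |   T         F                F                         F                     T            F              T        T
 F    F    T    T   |   T         F                F                         T                     T            F              T        F
 F    T    F    F   |   F         F                T                         T                     T            F              T        F
 F    T    F    T   |   F         F                T                         F                     F            T              F        F
 F    T    T    F   |   F         F                T                         T                     T            F              T        F
 F    T    T    T   |   F         F                T                         F                     T            F              T        T
 T    F    F    F   |   T         F                F                         F                     T            F              T        T
 T    F    F    T   |   T         F                F                         T                     F            T              F        F
 T    F    T    F   |   T         T                T                         T                     T            F              T        T
 T    F    T    T   |   T         T                T                         F                     T            F              T        T
 T    T    F    F   |   F         F                T                         T                     T            F              T        T
 T    T    F    T   |   F         F                T                         F                     F            T              F        F
 T    T    T    F   |   F         T                F                         F                     T            F              T        T
 T    T    T    T   |   F         T                F                         T                     T            F              T        T
9 of 16 rows are T, so the formula is contingent.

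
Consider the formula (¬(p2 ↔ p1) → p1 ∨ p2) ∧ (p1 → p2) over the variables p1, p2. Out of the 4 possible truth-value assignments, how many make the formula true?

3

  p1  |   p2  || (p2 ↔ p1) | ¬(p2 ↔ p1) | (p1 ∨ p2) | (¬(p2 ↔ p1) → (p1 ∨ p2)) | (p1 → p2) |   φ  
False | False ||    True   |   False    |   False   |           True           |    True   |  True
False |  True ||   False   |    True    |    True   |           True           |    True   |  True
 True | False ||   False   |    True    |    True   |           True           |   False   | False
 True |  True ||    True   |   False    |    True   |           True           |    True   |  True
The formula is true on 3 of the 4 rows.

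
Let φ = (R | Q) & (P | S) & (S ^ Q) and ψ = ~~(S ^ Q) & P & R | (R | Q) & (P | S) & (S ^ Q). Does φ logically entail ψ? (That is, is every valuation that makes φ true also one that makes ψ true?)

yes

P | Q | R | S | φ | ψ
- | - | - | - | - | -
T | T | T | T | F | F
T | T | T | F | T | T
T | T | F | T | F | F
T | T | F | F | T | T
T | F | T | T | T | T
T | F | T | F | F | F
T | F | F | T | F | F
T | F | F | F | F | F
F | T | T | T | F | F
F | T | T | F | F | F
F | T | F | T | F | F
F | T | F | F | F | F
F | F | T | T | T | T
F | F | T | F | F | F
F | F | F | T | F | F
F | F | F | F | F | F
In every row where φ is true, ψ is also true, so φ ⊨ ψ.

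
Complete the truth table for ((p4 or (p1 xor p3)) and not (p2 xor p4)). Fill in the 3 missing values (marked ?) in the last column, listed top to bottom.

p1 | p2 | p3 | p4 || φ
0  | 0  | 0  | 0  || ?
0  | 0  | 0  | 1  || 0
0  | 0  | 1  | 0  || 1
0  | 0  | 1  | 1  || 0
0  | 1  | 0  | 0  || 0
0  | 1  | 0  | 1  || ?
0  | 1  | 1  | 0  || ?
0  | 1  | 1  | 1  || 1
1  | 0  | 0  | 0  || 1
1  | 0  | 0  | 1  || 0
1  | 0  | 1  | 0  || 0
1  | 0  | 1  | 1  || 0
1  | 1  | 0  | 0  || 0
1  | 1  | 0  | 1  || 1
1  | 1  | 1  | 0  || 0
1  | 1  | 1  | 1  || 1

Row p1=0, p2=0, p3=0, p4=0: (p4 or (p1 xor p3)) = 0, not (p2 xor p4) = 1, so the formula = 0.
Row p1=0, p2=1, p3=0, p4=1: (p4 or (p1 xor p3)) = 1, not (p2 xor p4) = 1, so the formula = 1.
Row p1=0, p2=1, p3=1, p4=0: (p4 or (p1 xor p3)) = 1, not (p2 xor p4) = 0, so the formula = 0.

0, 1, 0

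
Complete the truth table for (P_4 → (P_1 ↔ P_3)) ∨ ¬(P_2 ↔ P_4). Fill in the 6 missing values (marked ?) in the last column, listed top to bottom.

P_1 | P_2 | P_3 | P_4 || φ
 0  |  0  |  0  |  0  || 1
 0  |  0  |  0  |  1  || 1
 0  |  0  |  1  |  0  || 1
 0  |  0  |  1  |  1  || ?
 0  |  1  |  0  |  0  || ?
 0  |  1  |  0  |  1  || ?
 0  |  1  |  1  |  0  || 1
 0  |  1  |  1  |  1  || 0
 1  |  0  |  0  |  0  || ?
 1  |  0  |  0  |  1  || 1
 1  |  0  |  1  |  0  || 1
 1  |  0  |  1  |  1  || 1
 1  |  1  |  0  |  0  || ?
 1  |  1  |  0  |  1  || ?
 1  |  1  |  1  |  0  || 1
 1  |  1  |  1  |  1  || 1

Row P_1=0, P_2=0, P_3=1, P_4=1: (P_4 → (P_1 ↔ P_3)) = 0, ¬(P_2 ↔ P_4) = 1, so the formula = 1.
Row P_1=0, P_2=1, P_3=0, P_4=0: (P_4 → (P_1 ↔ P_3)) = 1, ¬(P_2 ↔ P_4) = 1, so the formula = 1.
Row P_1=0, P_2=1, P_3=0, P_4=1: (P_4 → (P_1 ↔ P_3)) = 1, ¬(P_2 ↔ P_4) = 0, so the formula = 1.
Row P_1=1, P_2=0, P_3=0, P_4=0: (P_4 → (P_1 ↔ P_3)) = 1, ¬(P_2 ↔ P_4) = 0, so the formula = 1.
Row P_1=1, P_2=1, P_3=0, P_4=0: (P_4 → (P_1 ↔ P_3)) = 1, ¬(P_2 ↔ P_4) = 1, so the formula = 1.
Row P_1=1, P_2=1, P_3=0, P_4=1: (P_4 → (P_1 ↔ P_3)) = 0, ¬(P_2 ↔ P_4) = 0, so the formula = 0.

1, 1, 1, 1, 1, 0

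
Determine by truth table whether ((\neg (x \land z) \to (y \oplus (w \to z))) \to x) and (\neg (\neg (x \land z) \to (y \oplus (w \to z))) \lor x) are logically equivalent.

equivalent

x | y | z | w || φ | ψ
T | T | T | T || T | T
T | T | T | F || T | T
T | T | F | T || T | T
T | T | F | F || T | T
T | F | T | T || T | T
T | F | T | F || T | T
T | F | F | T || T | T
T | F | F | F || T | T
F | T | T | T || T | T
F | T | T | F || T | T
F | T | F | T || F | F
F | T | F | F || T | T
F | F | T | T || F | F
F | F | T | F || F | F
F | F | F | T || T | T
F | F | F | F || F | F
The columns for φ and ψ agree on every row, so they are logically equivalent.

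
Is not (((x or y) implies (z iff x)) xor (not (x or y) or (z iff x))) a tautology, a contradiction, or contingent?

tautology

x | y | z || (x or y) | (z iff x) | ((x or y) implies (z iff x)) | not (x or y) | (not (x or y) or (z iff x)) | φ
0 | 0 | 0 ||    0     |     1     |              1               |      1       |              1              | 1
0 | 0 | 1 ||    0     |     0     |              1               |      1       |              1              | 1
0 | 1 | 0 ||    1     |     1     |              1               |      0       |              1              | 1
0 | 1 | 1 ||    1     |     0     |              0               |      0       |              0              | 1
1 | 0 | 0 ||    1     |     0     |              0               |      0       |              0              | 1
1 | 0 | 1 ||    1     |     1     |              1               |      0       |              1              | 1
1 | 1 | 0 ||    1     |     0     |              0               |      0       |              0              | 1
1 | 1 | 1 ||    1     |     1     |              1               |      0       |              1              | 1
Every row is 1, so the formula is a tautology.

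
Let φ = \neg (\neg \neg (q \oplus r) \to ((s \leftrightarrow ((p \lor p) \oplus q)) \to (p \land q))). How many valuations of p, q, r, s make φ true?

p | q | r | s | φ
- | - | - | - | -
T | T | T | T | F
T | T | T | F | F
T | T | F | T | F
T | T | F | F | F
T | F | T | T | T
T | F | T | F | F
T | F | F | T | F
T | F | F | F | F
F | T | T | T | F
F | T | T | F | F
F | T | F | T | T
F | T | F | F | F
F | F | T | T | F
F | F | T | F | T
F | F | F | T | F
F | F | F | F | F
The formula is true on 3 of the 16 rows.

3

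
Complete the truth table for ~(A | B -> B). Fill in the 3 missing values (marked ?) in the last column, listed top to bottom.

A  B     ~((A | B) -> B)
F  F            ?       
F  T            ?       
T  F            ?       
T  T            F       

F, F, T

Row A=F, B=F: (A | B) = F, (A | B -> B) = T, so ~((A | B) -> B) = F.
Row A=F, B=T: (A | B) = T, (A | B -> B) = T, so ~((A | B) -> B) = F.
Row A=T, B=F: (A | B) = T, (A | B -> B) = F, so ~((A | B) -> B) = T.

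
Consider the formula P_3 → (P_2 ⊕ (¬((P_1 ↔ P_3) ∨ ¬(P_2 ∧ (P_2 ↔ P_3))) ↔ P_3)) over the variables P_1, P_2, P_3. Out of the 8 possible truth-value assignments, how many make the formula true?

5

P_1 | P_2 | P_3 | (P_1 ↔ P_3) | (P_2 ↔ P_3) | (P_2 ∧ (P_2 ↔ P_3)) | ¬(P_2 ∧ (P_2 ↔ P_3)) | φ
--- | --- | --- | ----------- | ----------- | ------------------- | -------------------- | -
 T  |  T  |  T  |      T      |      T      |          T          |          F           | T
 T  |  T  |  F  |      F      |      F      |          F          |          T           | T
 T  |  F  |  T  |      T      |      F      |          F          |          T           | F
 T  |  F  |  F  |      F      |      T      |          F          |          T           | T
 F  |  T  |  T  |      F      |      T      |          T          |          F           | F
 F  |  T  |  F  |      T      |      F      |          F          |          T           | T
 F  |  F  |  T  |      F      |      F      |          F          |          T           | F
 F  |  F  |  F  |      T      |      T      |          F          |          T           | T
The formula is true on 5 of the 8 rows.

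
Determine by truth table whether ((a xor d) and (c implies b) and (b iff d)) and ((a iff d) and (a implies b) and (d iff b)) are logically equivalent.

a | b | c | d || φ | ψ
T | T | T | T || F | T
T | T | T | F || F | F
T | T | F | T || F | T
T | T | F | F || F | F
T | F | T | T || F | F
T | F | T | F || F | F
T | F | F | T || F | F
T | F | F | F || T | F
F | T | T | T || T | F
F | T | T | F || F | F
F | T | F | T || T | F
F | T | F | F || F | F
F | F | T | T || F | F
F | F | T | F || F | T
F | F | F | T || F | F
F | F | F | F || F | T
The columns differ at a=T, b=T, c=T, d=T (φ=F, ψ=T), so they are not equivalent.

not equivalent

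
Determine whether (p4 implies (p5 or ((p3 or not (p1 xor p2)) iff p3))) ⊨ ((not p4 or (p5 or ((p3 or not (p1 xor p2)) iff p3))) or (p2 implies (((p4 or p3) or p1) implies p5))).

p1 | p2 | p3 | p4 | p5 || φ | ψ
F  | F  | F  | F  | F  || T | T
F  | F  | F  | F  | T  || T | T
F  | F  | F  | T  | F  || F | T
F  | F  | F  | T  | T  || T | T
F  | F  | T  | F  | F  || T | T
F  | F  | T  | F  | T  || T | T
F  | F  | T  | T  | F  || T | T
F  | F  | T  | T  | T  || T | T
F  | T  | F  | F  | F  || T | T
F  | T  | F  | F  | T  || T | T
F  | T  | F  | T  | F  || T | T
F  | T  | F  | T  | T  || T | T
F  | T  | T  | F  | F  || T | T
F  | T  | T  | F  | T  || T | T
F  | T  | T  | T  | F  || T | T
F  | T  | T  | T  | T  || T | T
T  | F  | F  | F  | F  || T | T
T  | F  | F  | F  | T  || T | T
T  | F  | F  | T  | F  || T | T
T  | F  | F  | T  | T  || T | T
T  | F  | T  | F  | F  || T | T
T  | F  | T  | F  | T  || T | T
T  | F  | T  | T  | F  || T | T
T  | F  | T  | T  | T  || T | T
T  | T  | F  | F  | F  || T | T
T  | T  | F  | F  | T  || T | T
T  | T  | F  | T  | F  || F | F
T  | T  | F  | T  | T  || T | T
T  | T  | T  | F  | F  || T | T
T  | T  | T  | F  | T  || T | T
T  | T  | T  | T  | F  || T | T
T  | T  | T  | T  | T  || T | T
In every row where φ is true, ψ is also true, so φ ⊨ ψ.

yes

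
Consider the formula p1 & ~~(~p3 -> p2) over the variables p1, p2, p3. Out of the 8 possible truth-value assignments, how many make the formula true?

  p1  |   p2  |   p3  ||  ~p3  | (~p3 -> p2) | ~(~p3 -> p2) | ~~(~p3 -> p2) | (p1 & ~~(~p3 -> p2))
 True |  True |  True || False |     True    |    False     |      True     |         True        
 True |  True | False ||  True |     True    |    False     |      True     |         True        
 True | False |  True || False |     True    |    False     |      True     |         True        
 True | False | False ||  True |    False    |     True     |     False     |        False        
False |  True |  True || False |     True    |    False     |      True     |        False        
False |  True | False ||  True |     True    |    False     |      True     |        False        
False | False |  True || False |     True    |    False     |      True     |        False        
False | False | False ||  True |    False    |     True     |     False     |        False        
The formula is true on 3 of the 8 rows.

3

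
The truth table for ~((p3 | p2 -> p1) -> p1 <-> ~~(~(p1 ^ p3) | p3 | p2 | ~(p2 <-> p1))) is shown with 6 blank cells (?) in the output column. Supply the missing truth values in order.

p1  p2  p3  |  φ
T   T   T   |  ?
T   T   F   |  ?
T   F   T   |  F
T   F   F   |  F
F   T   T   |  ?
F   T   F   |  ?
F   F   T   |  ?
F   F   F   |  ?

F, F, F, F, F, T

Row p1=T, p2=T, p3=T: ((p3 | p2 -> p1) -> p1) = T, ~~(~(p1 ^ p3) | p3 | p2 | ~(p2 <-> p1)) = T, ((p3 | p2 -> p1) -> p1 <-> ~~(~(p1 ^ p3) | p3 | p2 | ~(p2 <-> p1))) = T, so the formula = F.
Row p1=T, p2=T, p3=F: ((p3 | p2 -> p1) -> p1) = T, ~~(~(p1 ^ p3) | p3 | p2 | ~(p2 <-> p1)) = T, ((p3 | p2 -> p1) -> p1 <-> ~~(~(p1 ^ p3) | p3 | p2 | ~(p2 <-> p1))) = T, so the formula = F.
Row p1=F, p2=T, p3=T: ((p3 | p2 -> p1) -> p1) = T, ~~(~(p1 ^ p3) | p3 | p2 | ~(p2 <-> p1)) = T, ((p3 | p2 -> p1) -> p1 <-> ~~(~(p1 ^ p3) | p3 | p2 | ~(p2 <-> p1))) = T, so the formula = F.
Row p1=F, p2=T, p3=F: ((p3 | p2 -> p1) -> p1) = T, ~~(~(p1 ^ p3) | p3 | p2 | ~(p2 <-> p1)) = T, ((p3 | p2 -> p1) -> p1 <-> ~~(~(p1 ^ p3) | p3 | p2 | ~(p2 <-> p1))) = T, so the formula = F.
Row p1=F, p2=F, p3=T: ((p3 | p2 -> p1) -> p1) = T, ~~(~(p1 ^ p3) | p3 | p2 | ~(p2 <-> p1)) = T, ((p3 | p2 -> p1) -> p1 <-> ~~(~(p1 ^ p3) | p3 | p2 | ~(p2 <-> p1))) = T, so the formula = F.
Row p1=F, p2=F, p3=F: ((p3 | p2 -> p1) -> p1) = F, ~~(~(p1 ^ p3) | p3 | p2 | ~(p2 <-> p1)) = T, ((p3 | p2 -> p1) -> p1 <-> ~~(~(p1 ^ p3) | p3 | p2 | ~(p2 <-> p1))) = F, so the formula = T.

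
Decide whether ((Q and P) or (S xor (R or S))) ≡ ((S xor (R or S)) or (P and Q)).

equivalent

P | Q | R | S || φ | ψ
F | F | F | F || F | F
F | F | F | T || F | F
F | F | T | F || T | T
F | F | T | T || F | F
F | T | F | F || F | F
F | T | F | T || F | F
F | T | T | F || T | T
F | T | T | T || F | F
T | F | F | F || F | F
T | F | F | T || F | F
T | F | T | F || T | T
T | F | T | T || F | F
T | T | F | F || T | T
T | T | F | T || T | T
T | T | T | F || T | T
T | T | T | T || T | T
The columns for φ and ψ agree on every row, so they are logically equivalent.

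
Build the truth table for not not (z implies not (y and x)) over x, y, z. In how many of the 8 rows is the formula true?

7

x | y | z | (y and x) | not (y and x) | (z implies not (y and x)) | φ
- | - | - | --------- | ------------- | ------------------------- | -
1 | 1 | 1 |     1     |       0       |             0             | 0
1 | 1 | 0 |     1     |       0       |             1             | 1
1 | 0 | 1 |     0     |       1       |             1             | 1
1 | 0 | 0 |     0     |       1       |             1             | 1
0 | 1 | 1 |     0     |       1       |             1             | 1
0 | 1 | 0 |     0     |       1       |             1             | 1
0 | 0 | 1 |     0     |       1       |             1             | 1
0 | 0 | 0 |     0     |       1       |             1             | 1
The formula is true on 7 of the 8 rows.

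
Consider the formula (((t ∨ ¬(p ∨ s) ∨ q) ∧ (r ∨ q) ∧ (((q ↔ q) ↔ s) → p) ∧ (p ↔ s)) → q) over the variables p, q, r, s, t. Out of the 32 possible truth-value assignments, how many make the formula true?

p | q | r | s | t | φ
- | - | - | - | - | -
1 | 1 | 1 | 1 | 1 | 1
1 | 1 | 1 | 1 | 0 | 1
1 | 1 | 1 | 0 | 1 | 1
1 | 1 | 1 | 0 | 0 | 1
1 | 1 | 0 | 1 | 1 | 1
1 | 1 | 0 | 1 | 0 | 1
1 | 1 | 0 | 0 | 1 | 1
1 | 1 | 0 | 0 | 0 | 1
1 | 0 | 1 | 1 | 1 | 0
1 | 0 | 1 | 1 | 0 | 1
1 | 0 | 1 | 0 | 1 | 1
1 | 0 | 1 | 0 | 0 | 1
1 | 0 | 0 | 1 | 1 | 1
1 | 0 | 0 | 1 | 0 | 1
1 | 0 | 0 | 0 | 1 | 1
1 | 0 | 0 | 0 | 0 | 1
0 | 1 | 1 | 1 | 1 | 1
0 | 1 | 1 | 1 | 0 | 1
0 | 1 | 1 | 0 | 1 | 1
0 | 1 | 1 | 0 | 0 | 1
0 | 1 | 0 | 1 | 1 | 1
0 | 1 | 0 | 1 | 0 | 1
0 | 1 | 0 | 0 | 1 | 1
0 | 1 | 0 | 0 | 0 | 1
0 | 0 | 1 | 1 | 1 | 1
0 | 0 | 1 | 1 | 0 | 1
0 | 0 | 1 | 0 | 1 | 0
0 | 0 | 1 | 0 | 0 | 0
0 | 0 | 0 | 1 | 1 | 1
0 | 0 | 0 | 1 | 0 | 1
0 | 0 | 0 | 0 | 1 | 1
0 | 0 | 0 | 0 | 0 | 1
The formula is true on 29 of the 32 rows.

29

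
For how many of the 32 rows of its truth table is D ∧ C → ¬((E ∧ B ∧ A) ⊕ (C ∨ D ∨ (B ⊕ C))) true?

A | B | C | D | E | φ
- | - | - | - | - | -
T | T | T | T | T | T
T | T | T | T | F | F
T | T | T | F | T | T
T | T | T | F | F | T
T | T | F | T | T | T
T | T | F | T | F | T
T | T | F | F | T | T
T | T | F | F | F | T
T | F | T | T | T | F
T | F | T | T | F | F
T | F | T | F | T | T
T | F | T | F | F | T
T | F | F | T | T | T
T | F | F | T | F | T
T | F | F | F | T | T
T | F | F | F | F | T
F | T | T | T | T | F
F | T | T | T | F | F
F | T | T | F | T | T
F | T | T | F | F | T
F | T | F | T | T | T
F | T | F | T | F | T
F | T | F | F | T | T
F | T | F | F | F | T
F | F | T | T | T | F
F | F | T | T | F | F
F | F | T | F | T | T
F | F | T | F | F | T
F | F | F | T | T | T
F | F | F | T | F | T
F | F | F | F | T | T
F | F | F | F | F | T
The formula is true on 25 of the 32 rows.

25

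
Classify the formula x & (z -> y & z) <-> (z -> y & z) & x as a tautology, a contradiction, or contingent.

  x   |   y   |   z   |   φ  
----- | ----- | ----- | -----
False | False | False |  True
False | False |  True |  True
False |  True | False |  True
False |  True |  True |  True
 True | False | False |  True
 True | False |  True |  True
 True |  True | False |  True
 True |  True |  True |  True
Every row is True, so the formula is a tautology.

tautology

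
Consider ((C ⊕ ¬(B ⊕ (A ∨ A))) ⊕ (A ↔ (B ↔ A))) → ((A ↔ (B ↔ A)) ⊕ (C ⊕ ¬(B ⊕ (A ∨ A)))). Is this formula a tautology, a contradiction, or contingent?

A | B | C | φ
- | - | - | -
F | F | F | T
F | F | T | T
F | T | F | T
F | T | T | T
T | F | F | T
T | F | T | T
T | T | F | T
T | T | T | T
Every row is T, so the formula is a tautology.

tautology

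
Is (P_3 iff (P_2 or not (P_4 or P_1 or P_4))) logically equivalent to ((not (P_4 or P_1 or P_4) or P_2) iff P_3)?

 P_1    P_2    P_3    P_4   |    φ      ψ  
 True   True   True   True  |   True   True
 True   True   True  False  |   True   True
 True   True  False   True  |  False  False
 True   True  False  False  |  False  False
 True  False   True   True  |  False  False
 True  False   True  False  |  False  False
 True  False  False   True  |   True   True
 True  False  False  False  |   True   True
False   True   True   True  |   True   True
False   True   True  False  |   True   True
False   True  False   True  |  False  False
False   True  False  False  |  False  False
False  False   True   True  |  False  False
False  False   True  False  |   True   True
False  False  False   True  |   True   True
False  False  False  False  |  False  False
The columns for φ and ψ agree on every row, so they are logically equivalent.

equivalent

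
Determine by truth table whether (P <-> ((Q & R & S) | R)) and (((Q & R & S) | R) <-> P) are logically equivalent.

P | Q | R | S || φ | ψ
1 | 1 | 1 | 1 || 1 | 1
1 | 1 | 1 | 0 || 1 | 1
1 | 1 | 0 | 1 || 0 | 0
1 | 1 | 0 | 0 || 0 | 0
1 | 0 | 1 | 1 || 1 | 1
1 | 0 | 1 | 0 || 1 | 1
1 | 0 | 0 | 1 || 0 | 0
1 | 0 | 0 | 0 || 0 | 0
0 | 1 | 1 | 1 || 0 | 0
0 | 1 | 1 | 0 || 0 | 0
0 | 1 | 0 | 1 || 1 | 1
0 | 1 | 0 | 0 || 1 | 1
0 | 0 | 1 | 1 || 0 | 0
0 | 0 | 1 | 0 || 0 | 0
0 | 0 | 0 | 1 || 1 | 1
0 | 0 | 0 | 0 || 1 | 1
The columns for φ and ψ agree on every row, so they are logically equivalent.

equivalent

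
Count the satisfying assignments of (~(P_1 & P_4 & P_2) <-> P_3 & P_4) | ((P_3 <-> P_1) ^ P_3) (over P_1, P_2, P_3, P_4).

10

P_1 | P_2 | P_3 | P_4 | φ
--- | --- | --- | --- | -
 T  |  T  |  T  |  T  | F
 T  |  T  |  T  |  F  | F
 T  |  T  |  F  |  T  | T
 T  |  T  |  F  |  F  | F
 T  |  F  |  T  |  T  | T
 T  |  F  |  T  |  F  | F
 T  |  F  |  F  |  T  | F
 T  |  F  |  F  |  F  | F
 F  |  T  |  T  |  T  | T
 F  |  T  |  T  |  F  | T
 F  |  T  |  F  |  T  | T
 F  |  T  |  F  |  F  | T
 F  |  F  |  T  |  T  | T
 F  |  F  |  T  |  F  | T
 F  |  F  |  F  |  T  | T
 F  |  F  |  F  |  F  | T
The formula is true on 10 of the 16 rows.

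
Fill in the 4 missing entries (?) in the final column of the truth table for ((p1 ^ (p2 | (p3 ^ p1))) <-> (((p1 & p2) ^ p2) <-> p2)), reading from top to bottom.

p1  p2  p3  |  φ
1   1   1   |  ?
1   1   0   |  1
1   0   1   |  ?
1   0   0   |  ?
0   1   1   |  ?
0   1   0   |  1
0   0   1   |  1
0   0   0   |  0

Row p1=1, p2=1, p3=1: (p1 ^ (p2 | (p3 ^ p1))) = 0, (((p1 & p2) ^ p2) <-> p2) = 0, so the formula = 1.
Row p1=1, p2=0, p3=1: (p1 ^ (p2 | (p3 ^ p1))) = 1, (((p1 & p2) ^ p2) <-> p2) = 1, so the formula = 1.
Row p1=1, p2=0, p3=0: (p1 ^ (p2 | (p3 ^ p1))) = 0, (((p1 & p2) ^ p2) <-> p2) = 1, so the formula = 0.
Row p1=0, p2=1, p3=1: (p1 ^ (p2 | (p3 ^ p1))) = 1, (((p1 & p2) ^ p2) <-> p2) = 1, so the formula = 1.

1, 1, 0, 1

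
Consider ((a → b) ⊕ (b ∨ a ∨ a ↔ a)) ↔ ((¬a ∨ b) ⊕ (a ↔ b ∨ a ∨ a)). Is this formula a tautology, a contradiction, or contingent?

a | b || (a → b) | (b ∨ a ∨ a) | ((b ∨ a ∨ a) ↔ a) | ¬a | (¬a ∨ b) | (a ↔ (b ∨ a ∨ a)) | φ
T | T ||    T    |      T      |         T         | F  |    T     |         T         | T
T | F ||    F    |      T      |         T         | F  |    F     |         T         | T
F | T ||    T    |      T      |         F         | T  |    T     |         F         | T
F | F ||    T    |      F      |         T         | T  |    T     |         T         | T
Every row is T, so the formula is a tautology.

tautology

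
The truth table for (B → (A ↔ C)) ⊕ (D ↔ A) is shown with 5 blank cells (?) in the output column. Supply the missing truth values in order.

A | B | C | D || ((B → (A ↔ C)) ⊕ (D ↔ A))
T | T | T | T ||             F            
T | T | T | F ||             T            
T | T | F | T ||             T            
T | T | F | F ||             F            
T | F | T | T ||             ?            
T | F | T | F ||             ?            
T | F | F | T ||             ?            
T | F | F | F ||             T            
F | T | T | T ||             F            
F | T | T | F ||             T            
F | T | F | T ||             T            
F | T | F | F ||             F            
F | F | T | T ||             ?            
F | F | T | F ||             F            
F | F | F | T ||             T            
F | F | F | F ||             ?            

Row A=T, B=F, C=T, D=T: (B → (A ↔ C)) = T, (D ↔ A) = T, so ((B → (A ↔ C)) ⊕ (D ↔ A)) = F.
Row A=T, B=F, C=T, D=F: (B → (A ↔ C)) = T, (D ↔ A) = F, so ((B → (A ↔ C)) ⊕ (D ↔ A)) = T.
Row A=T, B=F, C=F, D=T: (B → (A ↔ C)) = T, (D ↔ A) = T, so ((B → (A ↔ C)) ⊕ (D ↔ A)) = F.
Row A=F, B=F, C=T, D=T: (B → (A ↔ C)) = T, (D ↔ A) = F, so ((B → (A ↔ C)) ⊕ (D ↔ A)) = T.
Row A=F, B=F, C=F, D=F: (B → (A ↔ C)) = T, (D ↔ A) = T, so ((B → (A ↔ C)) ⊕ (D ↔ A)) = F.

F, T, F, T, F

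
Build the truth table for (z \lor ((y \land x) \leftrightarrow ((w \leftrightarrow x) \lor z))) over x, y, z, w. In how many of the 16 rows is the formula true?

12

x | y | z | w || (y \land x) | (w \leftrightarrow x) | φ
T | T | T | T ||      T      |           T           | T
T | T | T | F ||      T      |           F           | T
T | T | F | T ||      T      |           T           | T
T | T | F | F ||      T      |           F           | F
T | F | T | T ||      F      |           T           | T
T | F | T | F ||      F      |           F           | T
T | F | F | T ||      F      |           T           | F
T | F | F | F ||      F      |           F           | T
F | T | T | T ||      F      |           F           | T
F | T | T | F ||      F      |           T           | T
F | T | F | T ||      F      |           F           | T
F | T | F | F ||      F      |           T           | F
F | F | T | T ||      F      |           F           | T
F | F | T | F ||      F      |           T           | T
F | F | F | T ||      F      |           F           | T
F | F | F | F ||      F      |           T           | F
The formula is true on 12 of the 16 rows.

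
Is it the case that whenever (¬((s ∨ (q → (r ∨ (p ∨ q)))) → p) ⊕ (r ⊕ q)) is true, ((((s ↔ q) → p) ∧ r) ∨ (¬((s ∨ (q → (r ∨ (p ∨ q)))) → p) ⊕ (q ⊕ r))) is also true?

p | q | r | s || φ | ψ
0 | 0 | 0 | 0 || 1 | 1
0 | 0 | 0 | 1 || 1 | 1
0 | 0 | 1 | 0 || 0 | 0
0 | 0 | 1 | 1 || 0 | 1
0 | 1 | 0 | 0 || 0 | 0
0 | 1 | 0 | 1 || 0 | 0
0 | 1 | 1 | 0 || 1 | 1
0 | 1 | 1 | 1 || 1 | 1
1 | 0 | 0 | 0 || 0 | 0
1 | 0 | 0 | 1 || 0 | 0
1 | 0 | 1 | 0 || 1 | 1
1 | 0 | 1 | 1 || 1 | 1
1 | 1 | 0 | 0 || 1 | 1
1 | 1 | 0 | 1 || 1 | 1
1 | 1 | 1 | 0 || 0 | 1
1 | 1 | 1 | 1 || 0 | 1
In every row where φ is true, ψ is also true, so φ ⊨ ψ.

yes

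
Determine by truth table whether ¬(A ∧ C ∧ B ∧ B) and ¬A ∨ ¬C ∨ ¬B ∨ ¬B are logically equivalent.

equivalent

A  B  C  |  φ  ψ
T  T  T  |  F  F
T  T  F  |  T  T
T  F  T  |  T  T
T  F  F  |  T  T
F  T  T  |  T  T
F  T  F  |  T  T
F  F  T  |  T  T
F  F  F  |  T  T
The columns for φ and ψ agree on every row, so they are logically equivalent.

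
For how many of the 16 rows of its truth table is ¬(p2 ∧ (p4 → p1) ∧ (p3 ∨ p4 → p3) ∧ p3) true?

p1 | p2 | p3 | p4 || φ
1  | 1  | 1  | 1  || 0
1  | 1  | 1  | 0  || 0
1  | 1  | 0  | 1  || 1
1  | 1  | 0  | 0  || 1
1  | 0  | 1  | 1  || 1
1  | 0  | 1  | 0  || 1
1  | 0  | 0  | 1  || 1
1  | 0  | 0  | 0  || 1
0  | 1  | 1  | 1  || 1
0  | 1  | 1  | 0  || 0
0  | 1  | 0  | 1  || 1
0  | 1  | 0  | 0  || 1
0  | 0  | 1  | 1  || 1
0  | 0  | 1  | 0  || 1
0  | 0  | 0  | 1  || 1
0  | 0  | 0  | 0  || 1
The formula is true on 13 of the 16 rows.

13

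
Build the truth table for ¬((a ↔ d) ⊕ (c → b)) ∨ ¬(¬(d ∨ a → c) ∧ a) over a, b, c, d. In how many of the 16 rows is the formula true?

a | b | c | d | φ
- | - | - | - | -
1 | 1 | 1 | 1 | 1
1 | 1 | 1 | 0 | 1
1 | 1 | 0 | 1 | 1
1 | 1 | 0 | 0 | 0
1 | 0 | 1 | 1 | 1
1 | 0 | 1 | 0 | 1
1 | 0 | 0 | 1 | 1
1 | 0 | 0 | 0 | 0
0 | 1 | 1 | 1 | 1
0 | 1 | 1 | 0 | 1
0 | 1 | 0 | 1 | 1
0 | 1 | 0 | 0 | 1
0 | 0 | 1 | 1 | 1
0 | 0 | 1 | 0 | 1
0 | 0 | 0 | 1 | 1
0 | 0 | 0 | 0 | 1
The formula is true on 14 of the 16 rows.

14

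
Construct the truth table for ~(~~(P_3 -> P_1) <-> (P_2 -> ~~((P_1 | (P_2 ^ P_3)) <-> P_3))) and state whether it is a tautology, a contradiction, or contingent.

contingent

P_1 | P_2 | P_3 || φ
 F  |  F  |  F  || F
 F  |  F  |  T  || T
 F  |  T  |  F  || T
 F  |  T  |  T  || F
 T  |  F  |  F  || F
 T  |  F  |  T  || F
 T  |  T  |  F  || T
 T  |  T  |  T  || F
3 of 8 rows are T, so the formula is contingent.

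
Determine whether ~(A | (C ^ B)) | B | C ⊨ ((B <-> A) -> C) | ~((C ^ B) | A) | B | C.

A  B  C  |  φ  ψ
T  T  T  |  T  T
T  T  F  |  T  T
T  F  T  |  T  T
T  F  F  |  F  T
F  T  T  |  T  T
F  T  F  |  T  T
F  F  T  |  T  T
F  F  F  |  T  T
In every row where φ is true, ψ is also true, so φ ⊨ ψ.

yes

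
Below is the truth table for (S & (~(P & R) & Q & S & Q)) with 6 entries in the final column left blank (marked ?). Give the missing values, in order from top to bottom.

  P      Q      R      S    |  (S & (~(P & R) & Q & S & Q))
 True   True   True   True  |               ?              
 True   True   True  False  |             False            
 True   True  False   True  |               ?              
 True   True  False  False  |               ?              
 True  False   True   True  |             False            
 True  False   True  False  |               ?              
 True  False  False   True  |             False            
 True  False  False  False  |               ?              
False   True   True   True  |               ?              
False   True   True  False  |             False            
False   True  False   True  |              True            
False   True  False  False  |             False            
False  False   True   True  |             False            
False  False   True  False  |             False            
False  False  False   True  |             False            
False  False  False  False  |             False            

False, True, False, False, False, True

Row P=True, Q=True, R=True, S=True: (~(P & R) & Q & S & Q) = False, so (S & (~(P & R) & Q & S & Q)) = False.
Row P=True, Q=True, R=False, S=True: (~(P & R) & Q & S & Q) = True, so (S & (~(P & R) & Q & S & Q)) = True.
Row P=True, Q=True, R=False, S=False: (~(P & R) & Q & S & Q) = False, so (S & (~(P & R) & Q & S & Q)) = False.
Row P=True, Q=False, R=True, S=False: (~(P & R) & Q & S & Q) = False, so (S & (~(P & R) & Q & S & Q)) = False.
Row P=True, Q=False, R=False, S=False: (~(P & R) & Q & S & Q) = False, so (S & (~(P & R) & Q & S & Q)) = False.
Row P=False, Q=True, R=True, S=True: (~(P & R) & Q & S & Q) = True, so (S & (~(P & R) & Q & S & Q)) = True.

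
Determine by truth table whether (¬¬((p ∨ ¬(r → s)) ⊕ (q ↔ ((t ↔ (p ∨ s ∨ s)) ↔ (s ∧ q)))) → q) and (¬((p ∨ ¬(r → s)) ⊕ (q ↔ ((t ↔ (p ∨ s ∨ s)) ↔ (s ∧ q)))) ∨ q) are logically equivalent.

equivalent

p  q  r  s  t  |  φ  ψ
0  0  0  0  0  |  0  0
0  0  0  0  1  |  1  1
0  0  0  1  0  |  1  1
0  0  0  1  1  |  0  0
0  0  1  0  0  |  1  1
0  0  1  0  1  |  0  0
0  0  1  1  0  |  1  1
0  0  1  1  1  |  0  0
0  1  0  0  0  |  1  1
0  1  0  0  1  |  1  1
0  1  0  1  0  |  1  1
0  1  0  1  1  |  1  1
0  1  1  0  0  |  1  1
0  1  1  0  1  |  1  1
0  1  1  1  0  |  1  1
0  1  1  1  1  |  1  1
1  0  0  0  0  |  0  0
1  0  0  0  1  |  1  1
1  0  0  1  0  |  0  0
1  0  0  1  1  |  1  1
1  0  1  0  0  |  0  0
1  0  1  0  1  |  1  1
1  0  1  1  0  |  0  0
1  0  1  1  1  |  1  1
1  1  0  0  0  |  1  1
1  1  0  0  1  |  1  1
1  1  0  1  0  |  1  1
1  1  0  1  1  |  1  1
1  1  1  0  0  |  1  1
1  1  1  0  1  |  1  1
1  1  1  1  0  |  1  1
1  1  1  1  1  |  1  1
The columns for φ and ψ agree on every row, so they are logically equivalent.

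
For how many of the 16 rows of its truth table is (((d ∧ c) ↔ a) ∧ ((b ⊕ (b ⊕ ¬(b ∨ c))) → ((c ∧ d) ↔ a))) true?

8

a  b  c  d  |  (d ∧ c)  ((d ∧ c) ↔ a)  (b ∨ c)  ¬(b ∨ c)  (b ⊕ ¬(b ∨ c))  (b ⊕ (b ⊕ ¬(b ∨ c)))  (c ∧ d)  ((c ∧ d) ↔ a)  φ
0  0  0  0  |     0           1           0        1            1                  1               0           1        1
0  0  0  1  |     0           1           0        1            1                  1               0           1        1
0  0  1  0  |     0           1           1        0            0                  0               0           1        1
0  0  1  1  |     1           0           1        0            0                  0               1           0        0
0  1  0  0  |     0           1           1        0            1                  0               0           1        1
0  1  0  1  |     0           1           1        0            1                  0               0           1        1
0  1  1  0  |     0           1           1        0            1                  0               0           1        1
0  1  1  1  |     1           0           1        0            1                  0               1           0        0
1  0  0  0  |     0           0           0        1            1                  1               0           0        0
1  0  0  1  |     0           0           0        1            1                  1               0           0        0
1  0  1  0  |     0           0           1        0            0                  0               0           0        0
1  0  1  1  |     1           1           1        0            0                  0               1           1        1
1  1  0  0  |     0           0           1        0            1                  0               0           0        0
1  1  0  1  |     0           0           1        0            1                  0               0           0        0
1  1  1  0  |     0           0           1        0            1                  0               0           0        0
1  1  1  1  |     1           1           1        0            1                  0               1           1        1
The formula is true on 8 of the 16 rows.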